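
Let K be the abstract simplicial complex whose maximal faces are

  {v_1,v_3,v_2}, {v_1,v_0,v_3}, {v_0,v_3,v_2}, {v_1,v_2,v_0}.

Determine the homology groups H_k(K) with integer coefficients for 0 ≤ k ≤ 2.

Order the vertices as v_0 < v_1 < v_2 < v_3. Listing each simplex with vertices in this order, K has dimension 2 with simplices:

  0-simplices (4): [v_0], [v_1], [v_2], [v_3]
  1-simplices (6): [v_0,v_1], [v_0,v_2], [v_0,v_3], [v_1,v_2], [v_1,v_3], [v_2,v_3]
  2-simplices (4): [v_0,v_1,v_2], [v_0,v_1,v_3], [v_0,v_2,v_3], [v_1,v_2,v_3]

so the chain groups are C_0 ≅ Z^4, C_1 ≅ Z^6, C_2 ≅ Z^4.

Boundary ∂_1: C_1 → C_0 is given by ∂[p,q] = [q] − [p].
The 4×6 boundary matrix has rank 3 and Smith normal form diag(1,1,1).

∂_2: C_2 → C_1 maps a triangle to the signed sum of its edges. For instance
  ∂[v_1,v_2,v_3] = [v_2,v_3] − [v_1,v_3] + [v_1,v_2],
  ∂[v_0,v_2,v_3] = [v_2,v_3] − [v_0,v_3] + [v_0,v_2].
As a 6×4 matrix over Z this has rank 3, with invariant factors (1,1,1).

Reading off H_k = ker ∂_k / im ∂_{k+1}:

  H_0: rank C_0 − rank ∂_1 = 4 − 3 = 1, and the invariant factors of ∂_1 are all 1, so H_0 ≅ Z.
  H_1: rank ker ∂_1 − rank ∂_2 = (6 − 3) − 3 = 0, and the invariant factors of ∂_2 are all 1, so H_1 ≅ 0.
  H_2: rank ker ∂_2 − rank ∂_3 = (4 − 3) − 0 = 1, and there is no ∂_3, so H_2 ≅ Z.

H_0 ≅ Z,  H_1 = 0,  H_2 ≅ Z.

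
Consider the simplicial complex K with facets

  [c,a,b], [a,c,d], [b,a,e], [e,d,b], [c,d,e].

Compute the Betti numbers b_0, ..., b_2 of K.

b_0 = 1, b_1 = 1, b_2 = 0.

Order the vertices as a < b < c < d < e. Listing each simplex with vertices in this order, K has dimension 2 with simplices:

  0-simplices (5): a, b, c, d, e
  1-simplices (10): ab, ac, ad, ae, bc, bd, be, cd, ce, de
  2-simplices (5): abc, abe, acd, bde, cde

Hence C_0 ≅ Z^5, C_1 ≅ Z^10, C_2 ≅ Z^5.

The boundary map ∂_1: C_1 → C_0 maps an edge to its endpoints' difference, ∂[p,q] = q − p. For instance
  ∂de = e − d.
The 5×10 boundary matrix has rank 4 and Smith normal form diag(1,1,1,1).

Boundary ∂_2: C_2 → C_1 sends each 2-simplex [p,q,r] to [q,r] − [p,r] + [p,q]. For instance
  ∂abc = bc − ac + ab,
  ∂bde = de − be + bd.
This gives a 10×5 integer matrix of rank 5; reducing to Smith normal form yields diagonal entries (1,1,1,1,1).

Now H_k = ker ∂_k / im ∂_{k+1}, so:

  H_0: rank C_0 − rank ∂_1 = 5 − 4 = 1, and the invariant factors of ∂_1 are all 1, so H_0 ≅ Z.
  H_1: rank ker ∂_1 − rank ∂_2 = (10 − 4) − 5 = 1, and the invariant factors of ∂_2 are all 1, so H_1 ≅ Z.
  H_2: rank ker ∂_2 − rank ∂_3 = (5 − 5) − 0 = 0, and there is no ∂_3, so H_2 ≅ 0.

As a check, the Euler characteristic is 5 − 10 + 5 = 0, which agrees with 1 − 1 + 0 = 0.

Hence the Betti numbers are b_0 = 1, b_1 = 1, b_2 = 0.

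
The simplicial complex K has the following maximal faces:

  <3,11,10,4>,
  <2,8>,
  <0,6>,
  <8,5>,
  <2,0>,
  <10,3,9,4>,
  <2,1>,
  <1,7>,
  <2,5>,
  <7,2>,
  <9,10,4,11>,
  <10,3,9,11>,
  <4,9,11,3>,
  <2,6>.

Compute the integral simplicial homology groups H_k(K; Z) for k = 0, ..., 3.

K has 12 vertices, 19 edges, 10 triangles, 5 3-simplices.
rank ∂_0 = 0, rank ∂_1 = 10 ⇒ b_0 = 12 − 0 − 10 = 2; all invariant factors of ∂_1 are 1 so no torsion. So H_0 = Z^2.
rank ∂_1 = 10, rank ∂_2 = 6 ⇒ b_1 = 19 − 10 − 6 = 3; all invariant factors of ∂_2 are 1 so no torsion. So H_1 = Z^3.
rank ∂_2 = 6, rank ∂_3 = 4 ⇒ b_2 = 10 − 6 − 4 = 0; all invariant factors of ∂_3 are 1 so no torsion. So H_2 = 0.
rank ∂_3 = 4, rank ∂_4 = 0 ⇒ b_3 = 5 − 4 − 0 = 1. So H_3 = Z.

H_0 ≅ Z^2,  H_1 ≅ Z^3,  H_2 = 0,  H_3 ≅ Z.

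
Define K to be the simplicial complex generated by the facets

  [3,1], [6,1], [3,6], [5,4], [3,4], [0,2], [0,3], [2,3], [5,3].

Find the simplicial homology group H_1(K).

H_1 = Z^3.

K has 7 vertices, 9 edges.
rank ∂_1 = 6, rank ∂_2 = 0 ⇒ b_1 = 9 − 6 − 0 = 3. So H_1 = Z^3.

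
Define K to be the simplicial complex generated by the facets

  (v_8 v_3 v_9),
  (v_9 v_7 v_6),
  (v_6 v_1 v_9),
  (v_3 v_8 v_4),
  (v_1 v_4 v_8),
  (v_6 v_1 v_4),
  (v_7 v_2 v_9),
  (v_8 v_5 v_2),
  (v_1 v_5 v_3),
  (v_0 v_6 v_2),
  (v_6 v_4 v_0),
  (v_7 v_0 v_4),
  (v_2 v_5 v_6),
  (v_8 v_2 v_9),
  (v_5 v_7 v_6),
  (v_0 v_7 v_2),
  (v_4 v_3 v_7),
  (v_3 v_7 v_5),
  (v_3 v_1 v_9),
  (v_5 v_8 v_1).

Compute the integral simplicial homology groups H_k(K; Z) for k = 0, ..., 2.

We work with the vertex ordering v_0 < v_1 < v_2 < v_3 < v_4 < v_5 < v_6 < v_7 < v_8 < v_9. The simplices of K, each written with vertices in increasing order, are:

  0-simplices (10): [v_0], [v_1], [v_2], [v_3], [v_4], [v_5], [v_6], [v_7], [v_8], [v_9]
  1-simplices (30): (30 of them)
  2-simplices (20): (20 of them)

Hence C_0 ≅ Z^10, C_1 ≅ Z^30, C_2 ≅ Z^20.

∂_1: C_1 → C_0 is given by ∂[p,q] = [q] − [p]. For instance
  ∂[v_3,v_7] = [v_7] − [v_3].
This gives a 10×30 integer matrix of rank 9; reducing to Smith normal form yields diagonal entries (1,1,1,1,1,1,1,1,1).

Boundary ∂_2: C_2 → C_1 acts by ∂[p,q,r] = [q,r] − [p,r] + [p,q]. For instance
  ∂[v_3,v_5,v_7] = [v_5,v_7] − [v_3,v_7] + [v_3,v_5],
  ∂[v_3,v_4,v_8] = [v_4,v_8] − [v_3,v_8] + [v_3,v_4].
This gives a 30×20 integer matrix of rank 20; reducing to Smith normal form yields diagonal entries (1,1,1,1,1,1,1,1,1,1,1,1,1,1,1,1,1,1,1,2).

From H_k ≅ ker(∂_k) / im(∂_{k+1}) we obtain:

  H_0: rank C_0 − rank ∂_1 = 10 − 9 = 1, and the invariant factors of ∂_1 are all 1, so H_0 = Z.
  H_1: rank ker ∂_1 − rank ∂_2 = (30 − 9) − 20 = 1, and ∂_2 has invariant factor 2 > 1, so H_1 = Z ⊕ Z/2Z.
  H_2: rank ker ∂_2 − rank ∂_3 = (20 − 20) − 0 = 0, and there is no ∂_3, so H_2 = 0.

(K is a triangulation of the Klein bottle.)

H_0 ≅ Z,  H_1 ≅ Z ⊕ Z/2Z,  H_2 = 0.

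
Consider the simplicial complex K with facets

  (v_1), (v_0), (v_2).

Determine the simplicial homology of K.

Take the total order v_0 < v_1 < v_2 on the vertex set. Then K (dimension 0) consists of the simplices:

  0-simplices (3): [v_0], [v_1], [v_2]

Hence C_0 ≅ Z^3.

Computing H_k = (kernel of ∂_k) / (image of ∂_{k+1}):

  H_0: rank C_0 − rank ∂_1 = 3 − 0 = 3, and there is no ∂_1, so H_0 ≅ Z^3.

H_0 = Z^3.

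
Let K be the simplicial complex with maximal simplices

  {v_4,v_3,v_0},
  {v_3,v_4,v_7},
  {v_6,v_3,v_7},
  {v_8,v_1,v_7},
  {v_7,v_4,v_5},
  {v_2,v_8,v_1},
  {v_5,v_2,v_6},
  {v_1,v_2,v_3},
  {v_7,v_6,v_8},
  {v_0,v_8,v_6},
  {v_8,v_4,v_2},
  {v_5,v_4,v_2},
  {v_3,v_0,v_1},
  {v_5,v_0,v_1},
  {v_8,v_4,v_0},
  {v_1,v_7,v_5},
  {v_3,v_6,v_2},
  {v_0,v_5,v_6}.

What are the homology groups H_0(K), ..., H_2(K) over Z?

K has 9 vertices, 27 edges, 18 triangles.
rank ∂_0 = 0, rank ∂_1 = 8 ⇒ b_0 = 9 − 0 − 8 = 1; all invariant factors of ∂_1 are 1 so no torsion. So H_0 = Z.
rank ∂_1 = 8, rank ∂_2 = 17 ⇒ b_1 = 27 − 8 − 17 = 2; all invariant factors of ∂_2 are 1 so no torsion. So H_1 = Z^2.
rank ∂_2 = 17, rank ∂_3 = 0 ⇒ b_2 = 18 − 17 − 0 = 1. So H_2 = Z.

H_0 ≅ Z,  H_1 ≅ Z^2,  H_2 ≅ Z.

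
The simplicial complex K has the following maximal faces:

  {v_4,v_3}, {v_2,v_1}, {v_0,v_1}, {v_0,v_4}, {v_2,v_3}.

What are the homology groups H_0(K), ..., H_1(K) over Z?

Take the total order v_0 < v_1 < v_2 < v_3 < v_4 on the vertex set. Then K (dimension 1) consists of the simplices:

  0-simplices (5): [v_0], [v_1], [v_2], [v_3], [v_4]
  1-simplices (5): [v_0,v_1], [v_0,v_4], [v_1,v_2], [v_2,v_3], [v_3,v_4]

giving chain groups C_0 ≅ Z^5, C_1 ≅ Z^5.

The boundary map ∂_1: C_1 → C_0 sends each edge [p,q] (with p < q) to q − p.
As a 5×5 matrix over Z this has rank 4, with invariant factors (1,1,1,1).

From H_k ≅ ker(∂_k) / im(∂_{k+1}) we obtain:

  H_0: rank C_0 − rank ∂_1 = 5 − 4 = 1, and the invariant factors of ∂_1 are all 1, so H_0 ≅ Z.
  H_1: rank ker ∂_1 − rank ∂_2 = (5 − 4) − 0 = 1, and there is no ∂_2, so H_1 ≅ Z.

As a check, the Euler characteristic is 5 − 5 = 0, which agrees with 1 − 1 = 0.

H_0 = Z,  H_1 = Z.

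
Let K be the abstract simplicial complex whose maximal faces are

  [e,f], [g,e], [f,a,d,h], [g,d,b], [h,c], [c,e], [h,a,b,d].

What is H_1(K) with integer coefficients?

H_1 ≅ Z^2.

We work with the vertex ordering a < b < c < d < e < f < g < h. The simplices of K, each written with vertices in increasing order, are:

  0-simplices (8): a, b, c, d, e, f, g, h
  1-simplices (15): ab, ad, af, ah, bd, bg, bh, ce, ch, df, dg, dh, ef, eg, fh
  2-simplices (8): abd, abh, adf, adh, afh, bdg, bdh, dfh
  3-simplices (2): abdh, adfh

giving chain groups C_0 ≅ Z^8, C_1 ≅ Z^15, C_2 ≅ Z^8, C_3 ≅ Z^2.

The boundary map ∂_1: C_1 → C_0 sends each edge [p,q] (with p < q) to q − p.
The resulting 8×15 matrix has rank 7, and its Smith normal form has invariant factors (1,1,1,1,1,1,1).

Boundary ∂_2: C_2 → C_1 acts by ∂[p,q,r] = [q,r] − [p,r] + [p,q]. For instance
  ∂bdg = dg − bg + bd,
  ∂dfh = fh − dh + df.
As a 15×8 matrix over Z this has rank 6, with invariant factors (1,1,1,1,1,1).

Boundary ∂_3: C_3 → C_2 sends each 3-simplex σ to the alternating sum Σ_i (−1)^i (σ with its i-th vertex removed). For instance
  ∂adfh = dfh − afh + adh − adf,
  ∂abdh = bdh − adh + abh − abd.
The resulting 8×2 matrix has rank 2, and its Smith normal form has invariant factors (1,1).

From H_k ≅ ker(∂_k) / im(∂_{k+1}) we obtain:

  H_1: rank ker ∂_1 − rank ∂_2 = (15 − 7) − 6 = 2, and the invariant factors of ∂_2 are all 1, so H_1 = Z^2.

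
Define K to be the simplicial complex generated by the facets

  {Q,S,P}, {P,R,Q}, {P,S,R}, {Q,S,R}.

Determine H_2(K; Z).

Order the vertices as P < Q < R < S. Listing each simplex with vertices in this order, K has dimension 2 with simplices:

  0-simplices (4): P, Q, R, S
  1-simplices (6): PQ, PR, PS, QR, QS, RS
  2-simplices (4): PQR, PQS, PRS, QRS

so the chain groups are C_0 ≅ Z^4, C_1 ≅ Z^6, C_2 ≅ Z^4.

∂_1: C_1 → C_0 maps an edge to its endpoints' difference, ∂[p,q] = q − p.
As a 4×6 matrix over Z this has rank 3, with invariant factors (1,1,1).

Boundary ∂_2: C_2 → C_1 maps a triangle to the signed sum of its edges. For instance
  ∂QRS = RS − QS + QR,
  ∂PQS = QS − PS + PQ.
The resulting 6×4 matrix has rank 3, and its Smith normal form has invariant factors (1,1,1).

From H_k ≅ ker(∂_k) / im(∂_{k+1}) we obtain:

  H_2: rank ker ∂_2 − rank ∂_3 = (4 − 3) − 0 = 1, and there is no ∂_3, so H_2 ≅ Z.

(K is a triangulation of the 2-sphere S^2.)

H_2 = Z.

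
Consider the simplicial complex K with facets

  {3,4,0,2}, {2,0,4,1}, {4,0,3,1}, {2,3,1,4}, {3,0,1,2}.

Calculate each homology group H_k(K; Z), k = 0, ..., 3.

Order the vertices as 0 < 1 < 2 < 3 < 4. Listing each simplex with vertices in this order, K has dimension 3 with simplices:

  0-simplices (5): [0], [1], [2], [3], [4]
  1-simplices (10): [0,1], [0,2], [0,3], [0,4], [1,2], [1,3], [1,4], [2,3], [2,4], [3,4]
  2-simplices (10): [0,1,2], [0,1,3], [0,1,4], [0,2,3], [0,2,4], [0,3,4], [1,2,3], [1,2,4], [1,3,4], [2,3,4]
  3-simplices (5): [0,1,2,3], [0,1,2,4], [0,1,3,4], [0,2,3,4], [1,2,3,4]

so the chain groups are C_0 ≅ Z^5, C_1 ≅ Z^10, C_2 ≅ Z^10, C_3 ≅ Z^5.

Boundary ∂_1: C_1 → C_0 maps an edge to its endpoints' difference, ∂[p,q] = q − p.
The 5×10 boundary matrix has rank 4 and Smith normal form diag(1,1,1,1).

∂_2: C_2 → C_1 maps a triangle to the signed sum of its edges. For instance
  ∂[0,1,4] = [1,4] − [0,4] + [0,1],
  ∂[0,1,2] = [1,2] − [0,2] + [0,1].
As a 10×10 matrix over Z this has rank 6, with invariant factors (1,1,1,1,1,1).

The boundary map ∂_3: C_3 → C_2 sends each 3-simplex σ to the alternating sum Σ_i (−1)^i (σ with its i-th vertex removed). For instance
  ∂[0,1,3,4] = [1,3,4] − [0,3,4] + [0,1,4] − [0,1,3],
  ∂[0,2,3,4] = [2,3,4] − [0,3,4] + [0,2,4] − [0,2,3].
As a 10×5 matrix over Z this has rank 4, with invariant factors (1,1,1,1).

Now H_k = ker ∂_k / im ∂_{k+1}, so:

  H_0: rank C_0 − rank ∂_1 = 5 − 4 = 1, and the invariant factors of ∂_1 are all 1, so H_0 = Z.
  H_1: rank ker ∂_1 − rank ∂_2 = (10 − 4) − 6 = 0, and the invariant factors of ∂_2 are all 1, so H_1 = 0.
  H_2: rank ker ∂_2 − rank ∂_3 = (10 − 6) − 4 = 0, and the invariant factors of ∂_3 are all 1, so H_2 = 0.
  H_3: rank ker ∂_3 − rank ∂_4 = (5 − 4) − 0 = 1, and there is no ∂_4, so H_3 = Z.

As a check, the Euler characteristic is 5 − 10 + 10 − 5 = 0, which agrees with 1 − 0 + 0 − 1 = 0.
(K is a triangulation of the 3-sphere S^3.)

H_0 = Z,  H_1 = 0,  H_2 = 0,  H_3 = Z.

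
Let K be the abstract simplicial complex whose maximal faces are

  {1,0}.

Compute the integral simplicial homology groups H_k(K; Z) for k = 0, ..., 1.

H_0 = Z,  H_1 = 0.

Fix the vertex order 0 < 1 and write every simplex with vertices in increasing order. Then dim K = 1 and the simplices of K are:

  0-simplices (2): [0], [1]
  1-simplices (1): [0,1]

so the chain groups are C_0 ≅ Z^2, C_1 ≅ Z^1.

Boundary ∂_1: C_1 → C_0 sends each edge [p,q] (with p < q) to q − p.
This gives a 2×1 integer matrix of rank 1; reducing to Smith normal form yields diagonal entries (1).

Computing H_k = (kernel of ∂_k) / (image of ∂_{k+1}):

  H_0: rank C_0 − rank ∂_1 = 2 − 1 = 1, and the invariant factors of ∂_1 are all 1, so H_0 = Z.
  H_1: rank ker ∂_1 − rank ∂_2 = (1 − 1) − 0 = 0, and there is no ∂_2, so H_1 = 0.

As a check, the Euler characteristic is 2 − 1 = 1, which agrees with 1 − 0 = 1.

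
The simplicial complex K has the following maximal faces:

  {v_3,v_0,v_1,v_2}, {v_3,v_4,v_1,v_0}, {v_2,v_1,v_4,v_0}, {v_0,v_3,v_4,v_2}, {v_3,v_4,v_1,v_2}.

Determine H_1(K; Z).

Fix the vertex order v_0 < v_1 < v_2 < v_3 < v_4 and write every simplex with vertices in increasing order. Then dim K = 3 and the simplices of K are:

  0-simplices (5): [v_0], [v_1], [v_2], [v_3], [v_4]
  1-simplices (10): [v_0,v_1], [v_0,v_2], [v_0,v_3], [v_0,v_4], [v_1,v_2], [v_1,v_3], [v_1,v_4], [v_2,v_3], [v_2,v_4], [v_3,v_4]
  2-simplices (10): [v_0,v_1,v_2], [v_0,v_1,v_3], [v_0,v_1,v_4], [v_0,v_2,v_3], [v_0,v_2,v_4], [v_0,v_3,v_4], [v_1,v_2,v_3], [v_1,v_2,v_4], [v_1,v_3,v_4], [v_2,v_3,v_4]
  3-simplices (5): [v_0,v_1,v_2,v_3], [v_0,v_1,v_2,v_4], [v_0,v_1,v_3,v_4], [v_0,v_2,v_3,v_4], [v_1,v_2,v_3,v_4]

giving chain groups C_0 ≅ Z^5, C_1 ≅ Z^10, C_2 ≅ Z^10, C_3 ≅ Z^5.

The boundary map ∂_1: C_1 → C_0 maps an edge to its endpoints' difference, ∂[p,q] = q − p. For instance
  ∂[v_1,v_4] = [v_4] − [v_1].
The resulting 5×10 matrix has rank 4, and its Smith normal form has invariant factors (1,1,1,1).

Boundary ∂_2: C_2 → C_1 acts by ∂[p,q,r] = [q,r] − [p,r] + [p,q]. For instance
  ∂[v_0,v_1,v_4] = [v_1,v_4] − [v_0,v_4] + [v_0,v_1],
  ∂[v_1,v_2,v_4] = [v_2,v_4] − [v_1,v_4] + [v_1,v_2].
The 10×10 boundary matrix has rank 6 and Smith normal form diag(1,1,1,1,1,1).

Boundary ∂_3: C_3 → C_2 sends each 3-simplex σ to the alternating sum Σ_i (−1)^i (σ with its i-th vertex removed). For instance
  ∂[v_1,v_2,v_3,v_4] = [v_2,v_3,v_4] − [v_1,v_3,v_4] + [v_1,v_2,v_4] − [v_1,v_2,v_3],
  ∂[v_0,v_1,v_2,v_4] = [v_1,v_2,v_4] − [v_0,v_2,v_4] + [v_0,v_1,v_4] − [v_0,v_1,v_2].
The 10×5 boundary matrix has rank 4 and Smith normal form diag(1,1,1,1).

Computing H_k = (kernel of ∂_k) / (image of ∂_{k+1}):

  H_1: rank ker ∂_1 − rank ∂_2 = (10 − 4) − 6 = 0, and the invariant factors of ∂_2 are all 1, so H_1 = 0.

H_1 ≅ 0.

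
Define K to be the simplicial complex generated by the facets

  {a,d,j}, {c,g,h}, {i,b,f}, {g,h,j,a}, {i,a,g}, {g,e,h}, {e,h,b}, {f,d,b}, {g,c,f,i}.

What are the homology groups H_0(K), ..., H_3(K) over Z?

Fix the vertex order a < b < c < d < e < f < g < h < i < j and write every simplex with vertices in increasing order. Then dim K = 3 and the simplices of K are:

  0-simplices (10): a, b, c, d, e, f, g, h, i, j
  1-simplices (24): ad, ag, ah, ai, aj, bd, be, bf, bh, bi, cf, cg, ch, ci, df, dj, eg, eh, fg, fi, gh, gi, gj, hj
  2-simplices (15): adj, agh, agi, agj, ahj, bdf, beh, bfi, cfg, cfi, cgh, cgi, egh, fgi, ghj
  3-simplices (2): aghj, cfgi

giving chain groups C_0 ≅ Z^10, C_1 ≅ Z^24, C_2 ≅ Z^15, C_3 ≅ Z^2.

∂_1: C_1 → C_0 is given by ∂[p,q] = [q] − [p]. For instance
  ∂gh = h − g.
As a 10×24 matrix over Z this has rank 9, with invariant factors (1,1,1,1,1,1,1,1,1).

The boundary map ∂_2: C_2 → C_1 maps a triangle to the signed sum of its edges. For instance
  ∂bdf = df − bf + bd,
  ∂ghj = hj − gj + gh.
The 24×15 boundary matrix has rank 13 and Smith normal form diag(1,1,1,1,1,1,1,1,1,1,1,1,1).

∂_3: C_3 → C_2 sends each 3-simplex σ to the alternating sum Σ_i (−1)^i (σ with its i-th vertex removed). For instance
  ∂aghj = ghj − ahj + agj − agh,
  ∂cfgi = fgi − cgi + cfi − cfg.
This gives a 15×2 integer matrix of rank 2; reducing to Smith normal form yields diagonal entries (1,1).

Reading off H_k = ker ∂_k / im ∂_{k+1}:

  H_0: rank C_0 − rank ∂_1 = 10 − 9 = 1, and the invariant factors of ∂_1 are all 1, so H_0 ≅ Z.
  H_1: rank ker ∂_1 − rank ∂_2 = (24 − 9) − 13 = 2, and the invariant factors of ∂_2 are all 1, so H_1 ≅ Z^2.
  H_2: rank ker ∂_2 − rank ∂_3 = (15 − 13) − 2 = 0, and the invariant factors of ∂_3 are all 1, so H_2 ≅ 0.
  H_3: rank ker ∂_3 − rank ∂_4 = (2 − 2) − 0 = 0, and there is no ∂_4, so H_3 ≅ 0.

As a check, the Euler characteristic is 10 − 24 + 15 − 2 = -1, which agrees with 1 − 2 + 0 − 0 = -1.

H_0 ≅ Z,  H_1 ≅ Z^2,  H_2 = 0,  H_3 = 0.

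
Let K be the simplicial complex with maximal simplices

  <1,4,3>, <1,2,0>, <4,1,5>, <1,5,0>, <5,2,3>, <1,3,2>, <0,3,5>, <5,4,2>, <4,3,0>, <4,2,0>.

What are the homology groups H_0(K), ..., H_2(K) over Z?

Fix the vertex order 0 < 1 < 2 < 3 < 4 < 5 and write every simplex with vertices in increasing order. Then dim K = 2 and the simplices of K are:

  0-simplices (6): [0], [1], [2], [3], [4], [5]
  1-simplices (15): [0,1], [0,2], [0,3], [0,4], [0,5], [1,2], [1,3], [1,4], [1,5], [2,3], [2,4], [2,5], [3,4], [3,5], [4,5]
  2-simplices (10): [0,1,2], [0,1,5], [0,2,4], [0,3,4], [0,3,5], [1,2,3], [1,3,4], [1,4,5], [2,3,5], [2,4,5]

Hence C_0 ≅ Z^6, C_1 ≅ Z^15, C_2 ≅ Z^10.

The boundary map ∂_1: C_1 → C_0 is given by ∂[p,q] = [q] − [p].
The 6×15 boundary matrix has rank 5 and Smith normal form diag(1,1,1,1,1).

Boundary ∂_2: C_2 → C_1 maps a triangle to the signed sum of its edges. For instance
  ∂[1,2,3] = [2,3] − [1,3] + [1,2],
  ∂[2,4,5] = [4,5] − [2,5] + [2,4].
As a 15×10 matrix over Z this has rank 10, with invariant factors (1,1,1,1,1,1,1,1,1,2).

Reading off H_k = ker ∂_k / im ∂_{k+1}:

  H_0: rank C_0 − rank ∂_1 = 6 − 5 = 1, and the invariant factors of ∂_1 are all 1, so H_0 = Z.
  H_1: rank ker ∂_1 − rank ∂_2 = (15 − 5) − 10 = 0, and ∂_2 has invariant factor 2 > 1, so H_1 = Z/2.
  H_2: rank ker ∂_2 − rank ∂_3 = (10 − 10) − 0 = 0, and there is no ∂_3, so H_2 = 0.

As a check, the Euler characteristic is 6 − 15 + 10 = 1, which agrees with 1 − 0 + 0 = 1.
(K is a triangulation of the real projective plane RP^2.)

H_0 = Z,  H_1 = Z/2,  H_2 = 0.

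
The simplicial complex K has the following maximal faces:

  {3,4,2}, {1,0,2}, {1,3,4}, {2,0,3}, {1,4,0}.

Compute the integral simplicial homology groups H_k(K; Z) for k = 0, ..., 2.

H_0 ≅ Z,  H_1 ≅ Z,  H_2 = 0.

Fix the vertex order 0 < 1 < 2 < 3 < 4 and write every simplex with vertices in increasing order. Then dim K = 2 and the simplices of K are:

  0-simplices (5): [0], [1], [2], [3], [4]
  1-simplices (10): [0,1], [0,2], [0,3], [0,4], [1,2], [1,3], [1,4], [2,3], [2,4], [3,4]
  2-simplices (5): [0,1,2], [0,1,4], [0,2,3], [1,3,4], [2,3,4]

Hence C_0 ≅ Z^5, C_1 ≅ Z^10, C_2 ≅ Z^5.

The boundary map ∂_1: C_1 → C_0 maps an edge to its endpoints' difference, ∂[p,q] = q − p. For instance
  ∂[0,3] = [3] − [0].
As a 5×10 matrix over Z this has rank 4, with invariant factors (1,1,1,1).

The boundary map ∂_2: C_2 → C_1 acts by ∂[p,q,r] = [q,r] − [p,r] + [p,q]. For instance
  ∂[2,3,4] = [3,4] − [2,4] + [2,3],
  ∂[0,2,3] = [2,3] − [0,3] + [0,2].
The resulting 10×5 matrix has rank 5, and its Smith normal form has invariant factors (1,1,1,1,1).

Now H_k = ker ∂_k / im ∂_{k+1}, so:

  H_0: rank C_0 − rank ∂_1 = 5 − 4 = 1, and the invariant factors of ∂_1 are all 1, so H_0 ≅ Z.
  H_1: rank ker ∂_1 − rank ∂_2 = (10 − 4) − 5 = 1, and the invariant factors of ∂_2 are all 1, so H_1 ≅ Z.
  H_2: rank ker ∂_2 − rank ∂_3 = (5 − 5) − 0 = 0, and there is no ∂_3, so H_2 ≅ 0.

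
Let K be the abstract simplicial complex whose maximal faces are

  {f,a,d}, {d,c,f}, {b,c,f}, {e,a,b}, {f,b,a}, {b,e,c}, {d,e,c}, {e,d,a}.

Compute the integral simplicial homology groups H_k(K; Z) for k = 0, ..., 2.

K has 6 vertices, 12 edges, 8 triangles.
rank ∂_0 = 0, rank ∂_1 = 5 ⇒ b_0 = 6 − 0 − 5 = 1; all invariant factors of ∂_1 are 1 so no torsion. So H_0 ≅ Z.
rank ∂_1 = 5, rank ∂_2 = 7 ⇒ b_1 = 12 − 5 − 7 = 0; all invariant factors of ∂_2 are 1 so no torsion. So H_1 ≅ 0.
rank ∂_2 = 7, rank ∂_3 = 0 ⇒ b_2 = 8 − 7 − 0 = 1. So H_2 ≅ Z.

H_0 ≅ Z,  H_1 = 0,  H_2 ≅ Z.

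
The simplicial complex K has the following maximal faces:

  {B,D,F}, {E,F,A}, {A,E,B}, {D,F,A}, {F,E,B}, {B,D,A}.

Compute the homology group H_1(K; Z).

Order the vertices as A < B < D < E < F. Listing each simplex with vertices in this order, K has dimension 2 with simplices:

  0-simplices (5): A, B, D, E, F
  1-simplices (9): AB, AD, AE, AF, BD, BE, BF, DF, EF
  2-simplices (6): ABD, ABE, ADF, AEF, BDF, BEF

giving chain groups C_0 ≅ Z^5, C_1 ≅ Z^9, C_2 ≅ Z^6.

∂_1: C_1 → C_0 maps an edge to its endpoints' difference, ∂[p,q] = q − p.
The 5×9 boundary matrix has rank 4 and Smith normal form diag(1,1,1,1).

The boundary map ∂_2: C_2 → C_1 maps a triangle to the signed sum of its edges. For instance
  ∂ADF = DF − AF + AD,
  ∂BDF = DF − BF + BD.
The resulting 9×6 matrix has rank 5, and its Smith normal form has invariant factors (1,1,1,1,1).

From H_k ≅ ker(∂_k) / im(∂_{k+1}) we obtain:

  H_1: rank ker ∂_1 − rank ∂_2 = (9 − 4) − 5 = 0, and the invariant factors of ∂_2 are all 1, so H_1 ≅ 0.

H_1 ≅ 0.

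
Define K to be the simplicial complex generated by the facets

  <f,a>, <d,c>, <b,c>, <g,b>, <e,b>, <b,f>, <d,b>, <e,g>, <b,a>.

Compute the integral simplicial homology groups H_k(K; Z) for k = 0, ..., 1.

H_0 = Z,  H_1 = Z^3.

Take the total order a < b < c < d < e < f < g on the vertex set. Then K (dimension 1) consists of the simplices:

  0-simplices (7): a, b, c, d, e, f, g
  1-simplices (9): ab, af, bc, bd, be, bf, bg, cd, eg

so the chain groups are C_0 ≅ Z^7, C_1 ≅ Z^9.

∂_1: C_1 → C_0 is given by ∂[p,q] = [q] − [p].
This gives a 7×9 integer matrix of rank 6; reducing to Smith normal form yields diagonal entries (1,1,1,1,1,1).

Computing H_k = (kernel of ∂_k) / (image of ∂_{k+1}):

  H_0: rank C_0 − rank ∂_1 = 7 − 6 = 1, and the invariant factors of ∂_1 are all 1, so H_0 = Z.
  H_1: rank ker ∂_1 − rank ∂_2 = (9 − 6) − 0 = 3, and there is no ∂_2, so H_1 = Z^3.

As a check, the Euler characteristic is 7 − 9 = -2, which agrees with 1 − 3 = -2.
(K is a triangulation of a wedge of 3 circles.)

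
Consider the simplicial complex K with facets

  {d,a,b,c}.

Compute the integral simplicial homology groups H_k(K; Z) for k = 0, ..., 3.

H_0 = Z,  H_1 = 0,  H_2 = 0,  H_3 = 0.

Take the total order a < b < c < d on the vertex set. Then K (dimension 3) consists of the simplices:

  0-simplices (4): a, b, c, d
  1-simplices (6): ab, ac, ad, bc, bd, cd
  2-simplices (4): abc, abd, acd, bcd
  3-simplices (1): abcd

Hence C_0 ≅ Z^4, C_1 ≅ Z^6, C_2 ≅ Z^4, C_3 ≅ Z^1.

∂_1: C_1 → C_0 sends each edge [p,q] (with p < q) to q − p. For instance
  ∂ab = b − a.
The 4×6 boundary matrix has rank 3 and Smith normal form diag(1,1,1).

∂_2: C_2 → C_1 acts by ∂[p,q,r] = [q,r] − [p,r] + [p,q]. For instance
  ∂abd = bd − ad + ab,
  ∂abc = bc − ac + ab.
This gives a 6×4 integer matrix of rank 3; reducing to Smith normal form yields diagonal entries (1,1,1).

∂_3: C_3 → C_2 sends each 3-simplex σ to the alternating sum Σ_i (−1)^i (σ with its i-th vertex removed). For instance
  ∂abcd = bcd − acd + abd − abc.
This gives a 4×1 integer matrix of rank 1; reducing to Smith normal form yields diagonal entries (1).

Reading off H_k = ker ∂_k / im ∂_{k+1}:

  H_0: rank C_0 − rank ∂_1 = 4 − 3 = 1, and the invariant factors of ∂_1 are all 1, so H_0 ≅ Z.
  H_1: rank ker ∂_1 − rank ∂_2 = (6 − 3) − 3 = 0, and the invariant factors of ∂_2 are all 1, so H_1 ≅ 0.
  H_2: rank ker ∂_2 − rank ∂_3 = (4 − 3) − 1 = 0, and the invariant factors of ∂_3 are all 1, so H_2 ≅ 0.
  H_3: rank ker ∂_3 − rank ∂_4 = (1 − 1) − 0 = 0, and there is no ∂_4, so H_3 ≅ 0.

(K is a triangulation of the 3-simplex.)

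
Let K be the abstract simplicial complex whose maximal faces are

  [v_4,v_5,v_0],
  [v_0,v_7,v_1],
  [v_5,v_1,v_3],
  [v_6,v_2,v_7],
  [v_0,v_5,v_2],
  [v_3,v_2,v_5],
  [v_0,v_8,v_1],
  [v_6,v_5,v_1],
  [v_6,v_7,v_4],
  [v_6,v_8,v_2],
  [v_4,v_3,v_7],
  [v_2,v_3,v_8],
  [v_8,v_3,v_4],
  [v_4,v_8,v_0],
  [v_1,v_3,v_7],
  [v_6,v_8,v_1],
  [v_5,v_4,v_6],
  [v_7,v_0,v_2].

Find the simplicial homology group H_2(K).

H_2 ≅ Z.

Take the total order v_0 < v_1 < v_2 < v_3 < v_4 < v_5 < v_6 < v_7 < v_8 on the vertex set. Then K (dimension 2) consists of the simplices:

  0-simplices (9): [v_0], [v_1], [v_2], [v_3], [v_4], [v_5], [v_6], [v_7], [v_8]
  1-simplices (27): (27 of them)
  2-simplices (18): (18 of them)

giving chain groups C_0 ≅ Z^9, C_1 ≅ Z^27, C_2 ≅ Z^18.

∂_1: C_1 → C_0 is given by ∂[p,q] = [q] − [p]. For instance
  ∂[v_1,v_8] = [v_8] − [v_1].
The 9×27 boundary matrix has rank 8 and Smith normal form diag(1,1,1,1,1,1,1,1).

∂_2: C_2 → C_1 sends each 2-simplex [p,q,r] to [q,r] − [p,r] + [p,q]. For instance
  ∂[v_0,v_4,v_8] = [v_4,v_8] − [v_0,v_8] + [v_0,v_4],
  ∂[v_2,v_6,v_7] = [v_6,v_7] − [v_2,v_7] + [v_2,v_6].
As a 27×18 matrix over Z this has rank 17, with invariant factors (1,1,1,1,1,1,1,1,1,1,1,1,1,1,1,1,1).

From H_k ≅ ker(∂_k) / im(∂_{k+1}) we obtain:

  H_2: rank ker ∂_2 − rank ∂_3 = (18 − 17) − 0 = 1, and there is no ∂_3, so H_2 = Z.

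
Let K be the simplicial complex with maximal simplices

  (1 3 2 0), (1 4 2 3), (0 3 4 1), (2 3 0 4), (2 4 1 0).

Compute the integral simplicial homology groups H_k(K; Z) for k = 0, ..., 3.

Order the vertices as 0 < 1 < 2 < 3 < 4. Listing each simplex with vertices in this order, K has dimension 3 with simplices:

  0-simplices (5): [0], [1], [2], [3], [4]
  1-simplices (10): [0,1], [0,2], [0,3], [0,4], [1,2], [1,3], [1,4], [2,3], [2,4], [3,4]
  2-simplices (10): [0,1,2], [0,1,3], [0,1,4], [0,2,3], [0,2,4], [0,3,4], [1,2,3], [1,2,4], [1,3,4], [2,3,4]
  3-simplices (5): [0,1,2,3], [0,1,2,4], [0,1,3,4], [0,2,3,4], [1,2,3,4]

giving chain groups C_0 ≅ Z^5, C_1 ≅ Z^10, C_2 ≅ Z^10, C_3 ≅ Z^5.

The boundary map ∂_1: C_1 → C_0 is given by ∂[p,q] = [q] − [p]. For instance
  ∂[2,3] = [3] − [2].
The resulting 5×10 matrix has rank 4, and its Smith normal form has invariant factors (1,1,1,1).

∂_2: C_2 → C_1 sends each 2-simplex [p,q,r] to [q,r] − [p,r] + [p,q]. For instance
  ∂[0,3,4] = [3,4] − [0,4] + [0,3],
  ∂[1,2,3] = [2,3] − [1,3] + [1,2].
The 10×10 boundary matrix has rank 6 and Smith normal form diag(1,1,1,1,1,1).

The boundary map ∂_3: C_3 → C_2 sends each 3-simplex σ to the alternating sum Σ_i (−1)^i (σ with its i-th vertex removed). For instance
  ∂[0,2,3,4] = [2,3,4] − [0,3,4] + [0,2,4] − [0,2,3],
  ∂[0,1,2,4] = [1,2,4] − [0,2,4] + [0,1,4] − [0,1,2].
The 10×5 boundary matrix has rank 4 and Smith normal form diag(1,1,1,1).

Computing H_k = (kernel of ∂_k) / (image of ∂_{k+1}):

  H_0: rank C_0 − rank ∂_1 = 5 − 4 = 1, and the invariant factors of ∂_1 are all 1, so H_0 = Z.
  H_1: rank ker ∂_1 − rank ∂_2 = (10 − 4) − 6 = 0, and the invariant factors of ∂_2 are all 1, so H_1 = 0.
  H_2: rank ker ∂_2 − rank ∂_3 = (10 − 6) − 4 = 0, and the invariant factors of ∂_3 are all 1, so H_2 = 0.
  H_3: rank ker ∂_3 − rank ∂_4 = (5 − 4) − 0 = 1, and there is no ∂_4, so H_3 = Z.

As a check, the Euler characteristic is 5 − 10 + 10 − 5 = 0, which agrees with 1 − 0 + 0 − 1 = 0.

H_0 ≅ Z,  H_1 = 0,  H_2 = 0,  H_3 ≅ Z.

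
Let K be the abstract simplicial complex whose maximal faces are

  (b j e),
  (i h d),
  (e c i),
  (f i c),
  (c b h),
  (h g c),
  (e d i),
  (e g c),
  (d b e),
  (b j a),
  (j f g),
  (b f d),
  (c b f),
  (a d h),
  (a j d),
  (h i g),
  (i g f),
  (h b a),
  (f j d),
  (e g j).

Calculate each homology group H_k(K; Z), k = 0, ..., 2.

H_0 ≅ Z,  H_1 ≅ Z ⊕ Z/2,  H_2 = 0.

Fix the vertex order a < b < c < d < e < f < g < h < i < j and write every simplex with vertices in increasing order. Then dim K = 2 and the simplices of K are:

  0-simplices (10): a, b, c, d, e, f, g, h, i, j
  1-simplices (30): ab, ad, ah, aj, bc, bd, be, bf, bh, bj, ce, cf, cg, ch, ci, de, df, dh, di, dj, eg, ei, ej, fg, fi, fj, gh, gi, gj, hi
  2-simplices (20): abh, abj, adh, adj, bcf, bch, bde, bdf, bej, ceg, cei, cfi, cgh, dei, dfj, dhi, egj, fgi, fgj, ghi

so the chain groups are C_0 ≅ Z^10, C_1 ≅ Z^30, C_2 ≅ Z^20.

Boundary ∂_1: C_1 → C_0 is given by ∂[p,q] = [q] − [p]. For instance
  ∂dh = h − d.
The 10×30 boundary matrix has rank 9 and Smith normal form diag(1,1,1,1,1,1,1,1,1).

The boundary map ∂_2: C_2 → C_1 maps a triangle to the signed sum of its edges. For instance
  ∂bch = ch − bh + bc,
  ∂adh = dh − ah + ad.
This gives a 30×20 integer matrix of rank 20; reducing to Smith normal form yields diagonal entries (1,1,1,1,1,1,1,1,1,1,1,1,1,1,1,1,1,1,1,2).

Computing H_k = (kernel of ∂_k) / (image of ∂_{k+1}):

  H_0: rank C_0 − rank ∂_1 = 10 − 9 = 1, and the invariant factors of ∂_1 are all 1, so H_0 = Z.
  H_1: rank ker ∂_1 − rank ∂_2 = (30 − 9) − 20 = 1, and ∂_2 has invariant factor 2 > 1, so H_1 = Z ⊕ Z/2.
  H_2: rank ker ∂_2 − rank ∂_3 = (20 − 20) − 0 = 0, and there is no ∂_3, so H_2 = 0.

As a check, the Euler characteristic is 10 − 30 + 20 = 0, which agrees with 1 − 1 + 0 = 0.
(K is a triangulation of the Klein bottle.)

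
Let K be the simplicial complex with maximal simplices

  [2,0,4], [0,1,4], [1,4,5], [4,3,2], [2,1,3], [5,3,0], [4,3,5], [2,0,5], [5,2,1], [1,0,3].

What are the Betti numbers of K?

Take the total order 0 < 1 < 2 < 3 < 4 < 5 on the vertex set. Then K (dimension 2) consists of the simplices:

  0-simplices (6): [0], [1], [2], [3], [4], [5]
  1-simplices (15): [0,1], [0,2], [0,3], [0,4], [0,5], [1,2], [1,3], [1,4], [1,5], [2,3], [2,4], [2,5], [3,4], [3,5], [4,5]
  2-simplices (10): [0,1,3], [0,1,4], [0,2,4], [0,2,5], [0,3,5], [1,2,3], [1,2,5], [1,4,5], [2,3,4], [3,4,5]

giving chain groups C_0 ≅ Z^6, C_1 ≅ Z^15, C_2 ≅ Z^10.

The boundary map ∂_1: C_1 → C_0 maps an edge to its endpoints' difference, ∂[p,q] = q − p. For instance
  ∂[0,5] = [5] − [0].
As a 6×15 matrix over Z this has rank 5, with invariant factors (1,1,1,1,1).

∂_2: C_2 → C_1 maps a triangle to the signed sum of its edges. For instance
  ∂[0,2,4] = [2,4] − [0,4] + [0,2],
  ∂[3,4,5] = [4,5] − [3,5] + [3,4].
This gives a 15×10 integer matrix of rank 10; reducing to Smith normal form yields diagonal entries (1,1,1,1,1,1,1,1,1,2).

Reading off H_k = ker ∂_k / im ∂_{k+1}:

  H_0: rank C_0 − rank ∂_1 = 6 − 5 = 1, and the invariant factors of ∂_1 are all 1, so H_0 = Z.
  H_1: rank ker ∂_1 − rank ∂_2 = (15 − 5) − 10 = 0, and ∂_2 has invariant factor 2 > 1, so H_1 = Z_2.
  H_2: rank ker ∂_2 − rank ∂_3 = (10 − 10) − 0 = 0, and there is no ∂_3, so H_2 = 0.

Hence the Betti numbers are b_0 = 1, b_1 = 0, b_2 = 0.

b_0 = 1, b_1 = 0, b_2 = 0.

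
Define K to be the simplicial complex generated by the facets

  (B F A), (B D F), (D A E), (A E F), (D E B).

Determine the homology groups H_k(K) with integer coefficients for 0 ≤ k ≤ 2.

H_0 = Z,  H_1 = Z,  H_2 = 0.

Fix the vertex order A < B < D < E < F and write every simplex with vertices in increasing order. Then dim K = 2 and the simplices of K are:

  0-simplices (5): A, B, D, E, F
  1-simplices (10): AB, AD, AE, AF, BD, BE, BF, DE, DF, EF
  2-simplices (5): ABF, ADE, AEF, BDE, BDF

so the chain groups are C_0 ≅ Z^5, C_1 ≅ Z^10, C_2 ≅ Z^5.

Boundary ∂_1: C_1 → C_0 is given by ∂[p,q] = [q] − [p].
The resulting 5×10 matrix has rank 4, and its Smith normal form has invariant factors (1,1,1,1).

The boundary map ∂_2: C_2 → C_1 maps a triangle to the signed sum of its edges. For instance
  ∂ABF = BF − AF + AB,
  ∂BDF = DF − BF + BD.
The resulting 10×5 matrix has rank 5, and its Smith normal form has invariant factors (1,1,1,1,1).

Reading off H_k = ker ∂_k / im ∂_{k+1}:

  H_0: rank C_0 − rank ∂_1 = 5 − 4 = 1, and the invariant factors of ∂_1 are all 1, so H_0 = Z.
  H_1: rank ker ∂_1 − rank ∂_2 = (10 − 4) − 5 = 1, and the invariant factors of ∂_2 are all 1, so H_1 = Z.
  H_2: rank ker ∂_2 − rank ∂_3 = (5 − 5) − 0 = 0, and there is no ∂_3, so H_2 = 0.

As a check, the Euler characteristic is 5 − 10 + 5 = 0, which agrees with 1 − 1 + 0 = 0.
(K is a triangulation of the Möbius band.)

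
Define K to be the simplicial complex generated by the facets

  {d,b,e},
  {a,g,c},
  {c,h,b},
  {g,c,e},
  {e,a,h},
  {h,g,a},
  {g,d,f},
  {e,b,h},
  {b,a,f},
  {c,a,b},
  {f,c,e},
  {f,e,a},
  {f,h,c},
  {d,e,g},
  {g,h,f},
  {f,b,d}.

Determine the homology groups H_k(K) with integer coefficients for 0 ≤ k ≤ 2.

Order the vertices as a < b < c < d < e < f < g < h. Listing each simplex with vertices in this order, K has dimension 2 with simplices:

  0-simplices (8): a, b, c, d, e, f, g, h
  1-simplices (24): ab, ac, ae, af, ag, ah, bc, bd, be, bf, bh, ce, cf, cg, ch, de, df, dg, ef, eg, eh, fg, fh, gh
  2-simplices (16): abc, abf, acg, aef, aeh, agh, bch, bde, bdf, beh, cef, ceg, cfh, deg, dfg, fgh

Hence C_0 ≅ Z^8, C_1 ≅ Z^24, C_2 ≅ Z^16.

The boundary map ∂_1: C_1 → C_0 sends each edge [p,q] (with p < q) to q − p. For instance
  ∂fh = h − f.
The 8×24 boundary matrix has rank 7 and Smith normal form diag(1,1,1,1,1,1,1).

∂_2: C_2 → C_1 sends each 2-simplex [p,q,r] to [q,r] − [p,r] + [p,q]. For instance
  ∂agh = gh − ah + ag,
  ∂bch = ch − bh + bc.
This gives a 24×16 integer matrix of rank 15; reducing to Smith normal form yields diagonal entries (1,1,1,1,1,1,1,1,1,1,1,1,1,1,1).

From H_k ≅ ker(∂_k) / im(∂_{k+1}) we obtain:

  H_0: rank C_0 − rank ∂_1 = 8 − 7 = 1, and the invariant factors of ∂_1 are all 1, so H_0 ≅ Z.
  H_1: rank ker ∂_1 − rank ∂_2 = (24 − 7) − 15 = 2, and the invariant factors of ∂_2 are all 1, so H_1 ≅ Z^2.
  H_2: rank ker ∂_2 − rank ∂_3 = (16 − 15) − 0 = 1, and there is no ∂_3, so H_2 ≅ Z.

As a check, the Euler characteristic is 8 − 24 + 16 = 0, which agrees with 1 − 2 + 1 = 0.
(K is a triangulation of the torus T^2.)

H_0 = Z,  H_1 = Z^2,  H_2 = Z.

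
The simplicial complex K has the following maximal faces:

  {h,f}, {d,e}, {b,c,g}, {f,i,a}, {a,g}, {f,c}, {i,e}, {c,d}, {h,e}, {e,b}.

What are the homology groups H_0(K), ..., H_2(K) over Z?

H_0 = Z,  H_1 = Z^4,  H_2 = 0.

K has 9 vertices, 14 edges, 2 triangles.
rank ∂_0 = 0, rank ∂_1 = 8 ⇒ b_0 = 9 − 0 − 8 = 1; all invariant factors of ∂_1 are 1 so no torsion. So H_0 = Z.
rank ∂_1 = 8, rank ∂_2 = 2 ⇒ b_1 = 14 − 8 − 2 = 4; all invariant factors of ∂_2 are 1 so no torsion. So H_1 = Z^4.
rank ∂_2 = 2, rank ∂_3 = 0 ⇒ b_2 = 2 − 2 − 0 = 0. So H_2 = 0.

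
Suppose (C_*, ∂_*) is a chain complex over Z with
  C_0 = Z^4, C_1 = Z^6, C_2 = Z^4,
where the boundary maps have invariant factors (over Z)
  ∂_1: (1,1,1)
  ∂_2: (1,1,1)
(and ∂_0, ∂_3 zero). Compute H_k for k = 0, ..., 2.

H_0 ≅ Z,  H_1 = 0,  H_2 ≅ Z.

H_0: b_0 = 4 − 0 − 3 = 1; torsion from ∂_1 factors > 1: none. So H_0 ≅ Z.
H_1: b_1 = 6 − 3 − 3 = 0; torsion from ∂_2 factors > 1: none. So H_1 ≅ 0.
H_2: b_2 = 4 − 3 − 0 = 1; torsion from ∂_3 factors > 1: none. So H_2 ≅ Z.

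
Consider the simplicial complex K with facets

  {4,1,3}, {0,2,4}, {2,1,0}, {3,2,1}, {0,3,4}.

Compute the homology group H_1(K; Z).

H_1 = Z.

Fix the vertex order 0 < 1 < 2 < 3 < 4 and write every simplex with vertices in increasing order. Then dim K = 2 and the simplices of K are:

  0-simplices (5): [0], [1], [2], [3], [4]
  1-simplices (10): [0,1], [0,2], [0,3], [0,4], [1,2], [1,3], [1,4], [2,3], [2,4], [3,4]
  2-simplices (5): [0,1,2], [0,2,4], [0,3,4], [1,2,3], [1,3,4]

Hence C_0 ≅ Z^5, C_1 ≅ Z^10, C_2 ≅ Z^5.

∂_1: C_1 → C_0 sends each edge [p,q] (with p < q) to q − p. For instance
  ∂[1,4] = [4] − [1].
This gives a 5×10 integer matrix of rank 4; reducing to Smith normal form yields diagonal entries (1,1,1,1).

The boundary map ∂_2: C_2 → C_1 acts by ∂[p,q,r] = [q,r] − [p,r] + [p,q]. For instance
  ∂[0,1,2] = [1,2] − [0,2] + [0,1],
  ∂[1,3,4] = [3,4] − [1,4] + [1,3].
As a 10×5 matrix over Z this has rank 5, with invariant factors (1,1,1,1,1).

Now H_k = ker ∂_k / im ∂_{k+1}, so:

  H_1: rank ker ∂_1 − rank ∂_2 = (10 − 4) − 5 = 1, and the invariant factors of ∂_2 are all 1, so H_1 ≅ Z.

(K is a triangulation of the Möbius band.)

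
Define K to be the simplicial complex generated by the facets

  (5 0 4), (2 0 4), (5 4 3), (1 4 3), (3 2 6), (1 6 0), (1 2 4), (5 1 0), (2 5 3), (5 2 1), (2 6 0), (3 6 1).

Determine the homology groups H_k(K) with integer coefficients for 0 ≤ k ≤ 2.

K has 7 vertices, 18 edges, 12 triangles.
rank ∂_0 = 0, rank ∂_1 = 6 ⇒ b_0 = 7 − 0 − 6 = 1; all invariant factors of ∂_1 are 1 so no torsion. So H_0 = Z.
rank ∂_1 = 6, rank ∂_2 = 12 ⇒ b_1 = 18 − 6 − 12 = 0; ∂_2 has invariant factor(s) [2] giving torsion. So H_1 = Z_2.
rank ∂_2 = 12, rank ∂_3 = 0 ⇒ b_2 = 12 − 12 − 0 = 0. So H_2 = 0.

H_0 = Z,  H_1 = Z_2,  H_2 = 0.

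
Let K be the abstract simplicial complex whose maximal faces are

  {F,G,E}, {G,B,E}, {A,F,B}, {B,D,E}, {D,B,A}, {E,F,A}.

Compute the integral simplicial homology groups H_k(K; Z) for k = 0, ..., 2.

K has 6 vertices, 12 edges, 6 triangles.
rank ∂_0 = 0, rank ∂_1 = 5 ⇒ b_0 = 6 − 0 − 5 = 1; all invariant factors of ∂_1 are 1 so no torsion. So H_0 = Z.
rank ∂_1 = 5, rank ∂_2 = 6 ⇒ b_1 = 12 − 5 − 6 = 1; all invariant factors of ∂_2 are 1 so no torsion. So H_1 = Z.
rank ∂_2 = 6, rank ∂_3 = 0 ⇒ b_2 = 6 − 6 − 0 = 0. So H_2 = 0.

H_0 ≅ Z,  H_1 ≅ Z,  H_2 = 0.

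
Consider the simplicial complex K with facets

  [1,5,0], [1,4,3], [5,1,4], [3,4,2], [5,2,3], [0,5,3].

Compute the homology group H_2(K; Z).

K has 6 vertices, 12 edges, 6 triangles.
rank ∂_2 = 6, rank ∂_3 = 0 ⇒ b_2 = 6 − 6 − 0 = 0. So H_2 = 0.

H_2 ≅ 0.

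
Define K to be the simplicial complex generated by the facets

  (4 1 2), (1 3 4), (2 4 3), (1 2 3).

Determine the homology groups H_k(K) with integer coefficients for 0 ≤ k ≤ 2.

Take the total order 1 < 2 < 3 < 4 on the vertex set. Then K (dimension 2) consists of the simplices:

  0-simplices (4): [1], [2], [3], [4]
  1-simplices (6): [1,2], [1,3], [1,4], [2,3], [2,4], [3,4]
  2-simplices (4): [1,2,3], [1,2,4], [1,3,4], [2,3,4]

so the chain groups are C_0 ≅ Z^4, C_1 ≅ Z^6, C_2 ≅ Z^4.

∂_1: C_1 → C_0 is given by ∂[p,q] = [q] − [p]. For instance
  ∂[2,4] = [4] − [2].
As a 4×6 matrix over Z this has rank 3, with invariant factors (1,1,1).

The boundary map ∂_2: C_2 → C_1 acts by ∂[p,q,r] = [q,r] − [p,r] + [p,q]. For instance
  ∂[1,2,4] = [2,4] − [1,4] + [1,2],
  ∂[1,2,3] = [2,3] − [1,3] + [1,2].
The resulting 6×4 matrix has rank 3, and its Smith normal form has invariant factors (1,1,1).

From H_k ≅ ker(∂_k) / im(∂_{k+1}) we obtain:

  H_0: rank C_0 − rank ∂_1 = 4 − 3 = 1, and the invariant factors of ∂_1 are all 1, so H_0 ≅ Z.
  H_1: rank ker ∂_1 − rank ∂_2 = (6 − 3) − 3 = 0, and the invariant factors of ∂_2 are all 1, so H_1 ≅ 0.
  H_2: rank ker ∂_2 − rank ∂_3 = (4 − 3) − 0 = 1, and there is no ∂_3, so H_2 ≅ Z.

As a check, the Euler characteristic is 4 − 6 + 4 = 2, which agrees with 1 − 0 + 1 = 2.
(K is a triangulation of the 2-sphere S^2.)

H_0 = Z,  H_1 = 0,  H_2 = Z.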